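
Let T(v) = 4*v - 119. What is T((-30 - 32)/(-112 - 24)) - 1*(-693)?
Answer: 9789/17 ≈ 575.82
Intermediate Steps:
T(v) = -119 + 4*v
T((-30 - 32)/(-112 - 24)) - 1*(-693) = (-119 + 4*((-30 - 32)/(-112 - 24))) - 1*(-693) = (-119 + 4*(-62/(-136))) + 693 = (-119 + 4*(-62*(-1/136))) + 693 = (-119 + 4*(31/68)) + 693 = (-119 + 31/17) + 693 = -1992/17 + 693 = 9789/17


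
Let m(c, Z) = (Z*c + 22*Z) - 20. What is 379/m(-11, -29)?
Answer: -379/339 ≈ -1.1180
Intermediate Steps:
m(c, Z) = -20 + 22*Z + Z*c (m(c, Z) = (22*Z + Z*c) - 20 = -20 + 22*Z + Z*c)
379/m(-11, -29) = 379/(-20 + 22*(-29) - 29*(-11)) = 379/(-20 - 638 + 319) = 379/(-339) = 379*(-1/339) = -379/339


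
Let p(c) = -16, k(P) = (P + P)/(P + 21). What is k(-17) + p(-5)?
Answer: -49/2 ≈ -24.500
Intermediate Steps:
k(P) = 2*P/(21 + P) (k(P) = (2*P)/(21 + P) = 2*P/(21 + P))
k(-17) + p(-5) = 2*(-17)/(21 - 17) - 16 = 2*(-17)/4 - 16 = 2*(-17)*(¼) - 16 = -17/2 - 16 = -49/2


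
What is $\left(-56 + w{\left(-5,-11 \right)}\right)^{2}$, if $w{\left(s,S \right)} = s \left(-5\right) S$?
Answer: $109561$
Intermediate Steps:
$w{\left(s,S \right)} = - 5 S s$ ($w{\left(s,S \right)} = - 5 s S = - 5 S s$)
$\left(-56 + w{\left(-5,-11 \right)}\right)^{2} = \left(-56 - \left(-55\right) \left(-5\right)\right)^{2} = \left(-56 - 275\right)^{2} = \left(-331\right)^{2} = 109561$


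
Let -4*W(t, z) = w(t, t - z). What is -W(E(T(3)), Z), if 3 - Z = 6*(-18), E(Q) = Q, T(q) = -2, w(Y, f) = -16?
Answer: -4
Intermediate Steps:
Z = 111 (Z = 3 - 6*(-18) = 3 - 1*(-108) = 3 + 108 = 111)
W(t, z) = 4 (W(t, z) = -¼*(-16) = 4)
-W(E(T(3)), Z) = -1*4 = -4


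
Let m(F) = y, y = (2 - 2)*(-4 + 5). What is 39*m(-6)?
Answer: 0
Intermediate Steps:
y = 0 (y = 0*1 = 0)
m(F) = 0
39*m(-6) = 39*0 = 0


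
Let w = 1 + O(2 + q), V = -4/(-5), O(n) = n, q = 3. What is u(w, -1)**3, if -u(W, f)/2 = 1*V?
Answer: -512/125 ≈ -4.0960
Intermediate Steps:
V = 4/5 (V = -4*(-1/5) = 4/5 ≈ 0.80000)
w = 6 (w = 1 + (2 + 3) = 1 + 5 = 6)
u(W, f) = -8/5 (u(W, f) = -2*4/5 = -8/5)
u(w, -1)**3 = (-8/5)**3 = -512/125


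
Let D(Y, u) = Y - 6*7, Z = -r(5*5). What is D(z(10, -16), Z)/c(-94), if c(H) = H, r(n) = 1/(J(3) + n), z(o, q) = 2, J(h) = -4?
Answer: 20/47 ≈ 0.42553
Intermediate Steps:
r(n) = 1/(-4 + n)
Z = -1/21 (Z = -1/(-4 + 5*5) = -1/(-4 + 25) = -1/21 ≈ -0.047619)
D(Y, u) = -42 + Y (D(Y, u) = Y - 42 = -42 + Y)
D(z(10, -16), Z)/c(-94) = (-42 + 2)/(-94) = -40*(-1/94) = 20/47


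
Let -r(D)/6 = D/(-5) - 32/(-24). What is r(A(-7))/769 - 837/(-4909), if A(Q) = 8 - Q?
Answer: 692743/3775021 ≈ 0.18351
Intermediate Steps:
r(D) = -8 + 6*D/5 (r(D) = -6*(D/(-5) - 32/(-24)) = -6*(D*(-⅕) - 32*(-1/24)) = -6*(-D/5 + 4/3) = -6*(4/3 - D/5) = -8 + 6*D/5)
r(A(-7))/769 - 837/(-4909) = (-8 + 6*(8 - 1*(-7))/5)/769 - 837/(-4909) = (-8 + 6*(8 + 7)/5)*(1/769) - 837*(-1/4909) = (-8 + (6/5)*15)*(1/769) + 837/4909 = (-8 + 18)*(1/769) + 837/4909 = 10*(1/769) + 837/4909 = 10/769 + 837/4909 = 692743/3775021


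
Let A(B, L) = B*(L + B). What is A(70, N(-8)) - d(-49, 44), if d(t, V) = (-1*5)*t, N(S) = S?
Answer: 4095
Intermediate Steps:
d(t, V) = -5*t
A(B, L) = B*(B + L)
A(70, N(-8)) - d(-49, 44) = 70*(70 - 8) - (-5)*(-49) = 70*62 - 1*245 = 4340 - 245 = 4095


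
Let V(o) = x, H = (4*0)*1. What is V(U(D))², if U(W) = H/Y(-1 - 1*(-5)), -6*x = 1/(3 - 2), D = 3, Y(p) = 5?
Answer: 1/36 ≈ 0.027778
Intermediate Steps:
H = 0 (H = 0*1 = 0)
x = -⅙ (x = -1/(6*(3 - 2)) = -⅙/1 = -⅙*1 = -⅙ ≈ -0.16667)
U(W) = 0 (U(W) = 0/5 = 0*(⅕) = 0)
V(o) = -⅙
V(U(D))² = (-⅙)² = 1/36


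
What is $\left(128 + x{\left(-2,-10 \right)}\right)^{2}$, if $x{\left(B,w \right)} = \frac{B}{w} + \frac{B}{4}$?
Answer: $\frac{1630729}{100} \approx 16307.0$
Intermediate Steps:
$x{\left(B,w \right)} = \frac{B}{4} + \frac{B}{w}$ ($x{\left(B,w \right)} = \frac{B}{w} + B \frac{1}{4} = \frac{B}{w} + \frac{B}{4} = \frac{B}{4} + \frac{B}{w}$)
$\left(128 + x{\left(-2,-10 \right)}\right)^{2} = \left(128 + \left(\frac{1}{4} \left(-2\right) - \frac{2}{-10}\right)\right)^{2} = \left(128 - \frac{3}{10}\right)^{2} = \left(\frac{1277}{10}\right)^{2} = \frac{1630729}{100}$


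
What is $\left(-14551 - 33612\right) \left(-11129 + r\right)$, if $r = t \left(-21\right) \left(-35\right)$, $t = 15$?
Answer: $5008952$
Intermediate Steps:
$r = 11025$ ($r = 15 \left(-21\right) \left(-35\right) = \left(-315\right) \left(-35\right) = 11025$)
$\left(-14551 - 33612\right) \left(-11129 + r\right) = \left(-14551 - 33612\right) \left(-11129 + 11025\right) = \left(-14551 - 33612\right) \left(-104\right) = \left(-48163\right) \left(-104\right) = 5008952$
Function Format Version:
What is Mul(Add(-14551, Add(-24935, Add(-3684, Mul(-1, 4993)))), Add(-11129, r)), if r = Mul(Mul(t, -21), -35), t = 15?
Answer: 5008952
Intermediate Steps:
r = 11025 (r = Mul(Mul(15, -21), -35) = Mul(-315, -35) = 11025)
Mul(Add(-14551, Add(-24935, Add(-3684, Mul(-1, 4993)))), Add(-11129, r)) = Mul(Add(-14551, Add(-24935, Add(-3684, Mul(-1, 4993)))), Add(-11129, 11025)) = Mul(Add(-14551, Add(-24935, Add(-3684, -4993))), -104) = Mul(Add(-14551, Add(-24935, -8677)), -104) = Mul(Add(-14551, -33612), -104) = Mul(-48163, -104) = 5008952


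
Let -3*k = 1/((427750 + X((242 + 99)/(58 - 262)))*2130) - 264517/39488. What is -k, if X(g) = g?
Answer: -8194084345186973/3669722581260480 ≈ -2.2329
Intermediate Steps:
k = 8194084345186973/3669722581260480 (k = -(1/((427750 + (242 + 99)/(58 - 262))*2130) - 264517/39488)/3 = -((1/2130)/(427750 + 341/(-204)) - 264517*1/39488)/3 = -((1/2130)/(427750 + 341*(-1/204)) - 264517/39488)/3 = -((1/2130)/(427750 - 341/204) - 264517/39488)/3 = -((1/2130)/(87260659/204) - 264517/39488)/3 = -((204/87260659)*(1/2130) - 264517/39488)/3 = -(34/30977533945 - 264517/39488)/3 = -⅓*(-8194084345186973/1223240860420160) = 8194084345186973/3669722581260480 ≈ 2.2329)
-k = -1*8194084345186973/3669722581260480 = -8194084345186973/3669722581260480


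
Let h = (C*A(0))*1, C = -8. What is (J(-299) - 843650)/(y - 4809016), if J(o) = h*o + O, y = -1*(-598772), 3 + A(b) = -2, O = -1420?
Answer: 428515/2105122 ≈ 0.20356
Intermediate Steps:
A(b) = -5 (A(b) = -3 - 2 = -5)
h = 40 (h = -8*(-5)*1 = 40*1 = 40)
y = 598772
J(o) = -1420 + 40*o (J(o) = 40*o - 1420 = -1420 + 40*o)
(J(-299) - 843650)/(y - 4809016) = ((-1420 + 40*(-299)) - 843650)/(598772 - 4809016) = ((-1420 - 11960) - 843650)/(-4210244) = (-13380 - 843650)*(-1/4210244) = -857030*(-1/4210244) = 428515/2105122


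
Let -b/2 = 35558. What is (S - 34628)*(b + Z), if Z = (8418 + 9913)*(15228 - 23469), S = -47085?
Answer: 12349848447431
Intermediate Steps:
b = -71116 (b = -2*35558 = -71116)
Z = -151065771 (Z = 18331*(-8241) = -151065771)
(S - 34628)*(b + Z) = (-47085 - 34628)*(-71116 - 151065771) = -81713*(-151136887) = 12349848447431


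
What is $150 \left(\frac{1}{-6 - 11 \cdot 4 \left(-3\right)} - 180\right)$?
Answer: $- \frac{566975}{21} \approx -26999.0$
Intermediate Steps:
$150 \left(\frac{1}{-6 - 11 \cdot 4 \left(-3\right)} - 180\right) = 150 \left(\frac{1}{-6 - -132} - 180\right) = 150 \left(\frac{1}{-6 + 132} - 180\right) = 150 \left(\frac{1}{126} - 180\right) = 150 \left(- \frac{22679}{126}\right) = - \frac{566975}{21}$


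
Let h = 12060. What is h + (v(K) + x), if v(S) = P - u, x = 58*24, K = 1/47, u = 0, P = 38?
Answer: 13490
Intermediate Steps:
K = 1/47 ≈ 0.021277
x = 1392
v(S) = 38 (v(S) = 38 - 1*0 = 38 + 0 = 38)
h + (v(K) + x) = 12060 + (38 + 1392) = 12060 + 1430 = 13490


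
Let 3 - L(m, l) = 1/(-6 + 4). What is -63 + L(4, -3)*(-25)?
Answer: -301/2 ≈ -150.50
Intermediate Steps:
L(m, l) = 7/2 (L(m, l) = 3 - 1/(-6 + 4) = 3 - 1/(-2) = 3 - 1*(-½) = 3 + ½ = 7/2)
-63 + L(4, -3)*(-25) = -63 + (7/2)*(-25) = -63 - 175/2 = -301/2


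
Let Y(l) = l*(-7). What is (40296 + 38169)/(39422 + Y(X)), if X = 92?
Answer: 26155/12926 ≈ 2.0234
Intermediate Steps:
Y(l) = -7*l
(40296 + 38169)/(39422 + Y(X)) = (40296 + 38169)/(39422 - 7*92) = 78465/(39422 - 644) = 78465/38778 = 78465*(1/38778) = 26155/12926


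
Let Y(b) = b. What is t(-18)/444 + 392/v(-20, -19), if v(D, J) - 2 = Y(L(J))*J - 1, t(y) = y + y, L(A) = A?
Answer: 6709/6697 ≈ 1.0018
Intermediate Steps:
t(y) = 2*y
v(D, J) = 1 + J² (v(D, J) = 2 + (J*J - 1) = 2 + (J² - 1) = 2 + (-1 + J²) = 1 + J²)
t(-18)/444 + 392/v(-20, -19) = (2*(-18))/444 + 392/(1 + (-19)²) = -36*1/444 + 392/(1 + 361) = -3/37 + 392/362 = -3/37 + 392*(1/362) = -3/37 + 196/181 = 6709/6697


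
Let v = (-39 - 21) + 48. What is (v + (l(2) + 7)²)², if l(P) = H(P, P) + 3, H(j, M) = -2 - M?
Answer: 576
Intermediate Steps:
l(P) = 1 - P (l(P) = (-2 - P) + 3 = 1 - P)
v = -12 (v = -60 + 48 = -12)
(v + (l(2) + 7)²)² = (-12 + ((1 - 1*2) + 7)²)² = (-12 + ((1 - 2) + 7)²)² = (-12 + (-1 + 7)²)² = (-12 + 6²)² = (-12 + 36)² = 24² = 576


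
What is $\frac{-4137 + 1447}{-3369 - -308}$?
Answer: $\frac{2690}{3061} \approx 0.8788$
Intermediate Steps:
$\frac{-4137 + 1447}{-3369 - -308} = - \frac{2690}{-3369 + \left(-481 + 789\right)} = - \frac{2690}{-3369 + 308} = - \frac{2690}{-3061} = \left(-2690\right) \left(- \frac{1}{3061}\right) = \frac{2690}{3061}$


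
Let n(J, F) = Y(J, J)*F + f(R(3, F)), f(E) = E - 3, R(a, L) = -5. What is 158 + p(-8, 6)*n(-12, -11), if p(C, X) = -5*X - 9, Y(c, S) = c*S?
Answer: 62246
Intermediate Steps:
Y(c, S) = S*c
p(C, X) = -9 - 5*X
f(E) = -3 + E
n(J, F) = -8 + F*J**2 (n(J, F) = (J*J)*F + (-3 - 5) = J**2*F - 8 = F*J**2 - 8 = -8 + F*J**2)
158 + p(-8, 6)*n(-12, -11) = 158 + (-9 - 5*6)*(-8 - 11*(-12)**2) = 158 + (-9 - 30)*(-8 - 11*144) = 158 - 39*(-8 - 1584) = 158 - 39*(-1592) = 158 + 62088 = 62246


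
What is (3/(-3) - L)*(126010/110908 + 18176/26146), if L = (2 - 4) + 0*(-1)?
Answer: 78095901/42644126 ≈ 1.8313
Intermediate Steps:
L = -2 (L = -2 + 0 = -2)
(3/(-3) - L)*(126010/110908 + 18176/26146) = (3/(-3) - 1*(-2))*(126010/110908 + 18176/26146) = (3*(-⅓) + 2)*(126010*(1/110908) + 18176*(1/26146)) = (-1 + 2)*(63005/55454 + 9088/13073) = 1*(78095901/42644126) = 78095901/42644126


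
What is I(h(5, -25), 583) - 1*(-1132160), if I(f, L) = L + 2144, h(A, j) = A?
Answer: 1134887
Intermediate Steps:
I(f, L) = 2144 + L
I(h(5, -25), 583) - 1*(-1132160) = (2144 + 583) - 1*(-1132160) = 2727 + 1132160 = 1134887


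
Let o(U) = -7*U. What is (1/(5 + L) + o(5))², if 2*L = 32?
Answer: 538756/441 ≈ 1221.7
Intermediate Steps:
L = 16 (L = (½)*32 = 16)
(1/(5 + L) + o(5))² = (1/(5 + 16) - 7*5)² = (1/21 - 35)² = (-734/21)² = 538756/441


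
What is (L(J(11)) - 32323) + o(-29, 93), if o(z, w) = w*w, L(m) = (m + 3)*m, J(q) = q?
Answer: -23520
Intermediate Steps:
L(m) = m*(3 + m) (L(m) = (3 + m)*m = m*(3 + m))
o(z, w) = w**2
(L(J(11)) - 32323) + o(-29, 93) = (11*(3 + 11) - 32323) + 93**2 = (11*14 - 32323) + 8649 = (154 - 32323) + 8649 = -32169 + 8649 = -23520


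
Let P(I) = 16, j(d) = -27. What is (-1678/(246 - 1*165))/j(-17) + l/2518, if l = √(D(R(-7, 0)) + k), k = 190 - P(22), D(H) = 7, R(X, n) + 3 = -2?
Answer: 1678/2187 + √181/2518 ≈ 0.77260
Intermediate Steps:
R(X, n) = -5 (R(X, n) = -3 - 2 = -5)
k = 174 (k = 190 - 1*16 = 190 - 16 = 174)
l = √181 (l = √(7 + 174) = √181 ≈ 13.454)
(-1678/(246 - 1*165))/j(-17) + l/2518 = -1678/(246 - 1*165)/(-27) + √181/2518 = -1678/(246 - 165)*(-1/27) + √181*(1/2518) = -1678/81*(-1/27) + √181/2518 = 1678/2187 + √181/2518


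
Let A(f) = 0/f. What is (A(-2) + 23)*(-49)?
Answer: -1127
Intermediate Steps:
A(f) = 0
(A(-2) + 23)*(-49) = (0 + 23)*(-49) = 23*(-49) = -1127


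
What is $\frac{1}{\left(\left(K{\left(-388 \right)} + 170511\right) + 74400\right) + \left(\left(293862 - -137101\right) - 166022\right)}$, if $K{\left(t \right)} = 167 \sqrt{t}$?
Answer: $\frac{127463}{64989970709} - \frac{167 i \sqrt{97}}{129979941418} \approx 1.9613 \cdot 10^{-6} - 1.2654 \cdot 10^{-8} i$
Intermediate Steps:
$\frac{1}{\left(\left(K{\left(-388 \right)} + 170511\right) + 74400\right) + \left(\left(293862 - -137101\right) - 166022\right)} = \frac{1}{\left(\left(167 \sqrt{-388} + 170511\right) + 74400\right) + \left(\left(293862 - -137101\right) - 166022\right)} = \frac{1}{\left(\left(167 \cdot 2 i \sqrt{97} + 170511\right) + 74400\right) + \left(\left(293862 + \left(-19597 + 156698\right)\right) - 166022\right)} = \frac{1}{\left(\left(334 i \sqrt{97} + 170511\right) + 74400\right) + \left(\left(293862 + 137101\right) - 166022\right)} = \frac{1}{\left(\left(170511 + 334 i \sqrt{97}\right) + 74400\right) + \left(430963 - 166022\right)} = \frac{1}{\left(244911 + 334 i \sqrt{97}\right) + 264941} = \frac{1}{509852 + 334 i \sqrt{97}}$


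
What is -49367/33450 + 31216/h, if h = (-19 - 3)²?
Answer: 255070393/4047450 ≈ 63.020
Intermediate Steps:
h = 484 (h = (-22)² = 484)
-49367/33450 + 31216/h = -49367/33450 + 31216/484 = -49367*1/33450 + 31216*(1/484) = -49367/33450 + 7804/121 = 255070393/4047450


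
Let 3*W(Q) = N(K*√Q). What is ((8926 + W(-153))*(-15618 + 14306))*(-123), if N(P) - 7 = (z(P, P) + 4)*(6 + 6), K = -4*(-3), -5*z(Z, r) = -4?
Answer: 7219585696/5 ≈ 1.4439e+9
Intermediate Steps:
z(Z, r) = ⅘ (z(Z, r) = -⅕*(-4) = ⅘)
K = 12
N(P) = 323/5 (N(P) = 7 + (⅘ + 4)*(6 + 6) = 7 + (24/5)*12 = 7 + 288/5 = 323/5)
W(Q) = 323/15 (W(Q) = (⅓)*(323/5) = 323/15)
((8926 + W(-153))*(-15618 + 14306))*(-123) = ((8926 + 323/15)*(-15618 + 14306))*(-123) = ((134213/15)*(-1312))*(-123) = -176087456/15*(-123) = 7219585696/5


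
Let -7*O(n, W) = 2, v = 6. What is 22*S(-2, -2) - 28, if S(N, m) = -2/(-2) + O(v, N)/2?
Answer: -64/7 ≈ -9.1429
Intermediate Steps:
O(n, W) = -2/7 (O(n, W) = -⅐*2 = -2/7)
S(N, m) = 6/7 (S(N, m) = -2/(-2) - 2/7/2 = -2*(-½) - 2/7*½ = 1 - ⅐ = 6/7)
22*S(-2, -2) - 28 = 22*(6/7) - 28 = 132/7 - 28 = -64/7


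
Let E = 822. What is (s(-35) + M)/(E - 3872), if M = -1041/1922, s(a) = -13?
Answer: 26027/5862100 ≈ 0.0044399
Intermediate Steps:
M = -1041/1922 (M = -1041*1/1922 = -1041/1922 ≈ -0.54162)
(s(-35) + M)/(E - 3872) = (-13 - 1041/1922)/(822 - 3872) = -26027/1922/(-3050) = -26027/1922*(-1/3050) = 26027/5862100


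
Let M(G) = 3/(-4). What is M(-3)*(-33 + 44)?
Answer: -33/4 ≈ -8.2500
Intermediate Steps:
M(G) = -3/4 (M(G) = 3*(-1/4) = -3/4)
M(-3)*(-33 + 44) = -3*(-33 + 44)/4 = -3/4*11 = -33/4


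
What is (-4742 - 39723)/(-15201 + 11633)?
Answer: 44465/3568 ≈ 12.462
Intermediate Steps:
(-4742 - 39723)/(-15201 + 11633) = -44465/(-3568) = -44465*(-1/3568) = 44465/3568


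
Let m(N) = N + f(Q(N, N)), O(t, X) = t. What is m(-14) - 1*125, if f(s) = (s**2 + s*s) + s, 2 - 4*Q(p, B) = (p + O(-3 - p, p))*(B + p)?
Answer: 681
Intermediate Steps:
Q(p, B) = 1/2 + 3*B/4 + 3*p/4 (Q(p, B) = 1/2 - (p + (-3 - p))*(B + p)/4 = 1/2 - (-3)*(B + p)/4 = 1/2 - (-3*B - 3*p)/4 = 1/2 + (3*B/4 + 3*p/4) = 1/2 + 3*B/4 + 3*p/4)
f(s) = s + 2*s**2 (f(s) = (s**2 + s**2) + s = 2*s**2 + s = s + 2*s**2)
m(N) = N + (1/2 + 3*N/2)*(2 + 3*N) (m(N) = N + (1/2 + 3*N/4 + 3*N/4)*(1 + 2*(1/2 + 3*N/4 + 3*N/4)) = N + (1/2 + 3*N/2)*(1 + 2*(1/2 + 3*N/2)) = N + (1/2 + 3*N/2)*(1 + (1 + 3*N)) = N + (1/2 + 3*N/2)*(2 + 3*N))
m(-14) - 1*125 = (1 + (9/2)*(-14)**2 + (11/2)*(-14)) - 1*125 = (1 + (9/2)*196 - 77) - 125 = (1 + 882 - 77) - 125 = 806 - 125 = 681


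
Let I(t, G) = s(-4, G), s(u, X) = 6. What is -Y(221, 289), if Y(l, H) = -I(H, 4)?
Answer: 6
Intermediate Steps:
I(t, G) = 6
Y(l, H) = -6 (Y(l, H) = -1*6 = -6)
-Y(221, 289) = -1*(-6) = 6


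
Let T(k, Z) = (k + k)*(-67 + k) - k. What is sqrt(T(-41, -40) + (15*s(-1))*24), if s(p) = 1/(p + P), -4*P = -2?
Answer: sqrt(8177) ≈ 90.427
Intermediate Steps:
P = 1/2 (P = -1/4*(-2) = 1/2 ≈ 0.50000)
T(k, Z) = -k + 2*k*(-67 + k) (T(k, Z) = (2*k)*(-67 + k) - k = 2*k*(-67 + k) - k = -k + 2*k*(-67 + k))
s(p) = 1/(1/2 + p) (s(p) = 1/(p + 1/2) = 1/(1/2 + p))
sqrt(T(-41, -40) + (15*s(-1))*24) = sqrt(-41*(-135 + 2*(-41)) + (15*(2/(1 + 2*(-1))))*24) = sqrt(-41*(-135 - 82) + (15*(2/(1 - 2)))*24) = sqrt(-41*(-217) + (15*(2/(-1)))*24) = sqrt(8897 + (15*(2*(-1)))*24) = sqrt(8897 + (15*(-2))*24) = sqrt(8897 - 30*24) = sqrt(8897 - 720) = sqrt(8177)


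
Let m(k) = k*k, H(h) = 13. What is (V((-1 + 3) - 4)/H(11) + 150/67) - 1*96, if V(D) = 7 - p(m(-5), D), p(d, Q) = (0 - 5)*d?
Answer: -72822/871 ≈ -83.607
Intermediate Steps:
m(k) = k²
p(d, Q) = -5*d
V(D) = 132 (V(D) = 7 - (-5)*(-5)² = 7 - (-5)*25 = 7 - 1*(-125) = 7 + 125 = 132)
(V((-1 + 3) - 4)/H(11) + 150/67) - 1*96 = (132/13 + 150/67) - 1*96 = (132*(1/13) + 150*(1/67)) - 96 = (132/13 + 150/67) - 96 = 10794/871 - 96 = -72822/871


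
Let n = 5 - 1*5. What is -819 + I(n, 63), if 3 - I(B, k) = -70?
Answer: -746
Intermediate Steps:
n = 0 (n = 5 - 5 = 0)
I(B, k) = 73 (I(B, k) = 3 - 1*(-70) = 3 + 70 = 73)
-819 + I(n, 63) = -819 + 73 = -746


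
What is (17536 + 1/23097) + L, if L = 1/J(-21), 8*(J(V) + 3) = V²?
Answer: 18766363873/1070161 ≈ 17536.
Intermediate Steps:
J(V) = -3 + V²/8
L = 8/417 (L = 1/(-3 + (⅛)*(-21)²) = 1/(-3 + (⅛)*441) = 1/(-3 + 441/8) = 1/(417/8) = 8/417 ≈ 0.019185)
(17536 + 1/23097) + L = (17536 + 1/23097) + 8/417 = 405028993/23097 + 8/417 = 18766363873/1070161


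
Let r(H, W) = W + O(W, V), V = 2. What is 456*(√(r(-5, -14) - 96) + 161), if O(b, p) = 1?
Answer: 73416 + 456*I*√109 ≈ 73416.0 + 4760.8*I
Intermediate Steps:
r(H, W) = 1 + W (r(H, W) = W + 1 = 1 + W)
456*(√(r(-5, -14) - 96) + 161) = 456*(√((1 - 14) - 96) + 161) = 456*(√(-13 - 96) + 161) = 456*(√(-109) + 161) = 456*(I*√109 + 161) = 456*(161 + I*√109) = 73416 + 456*I*√109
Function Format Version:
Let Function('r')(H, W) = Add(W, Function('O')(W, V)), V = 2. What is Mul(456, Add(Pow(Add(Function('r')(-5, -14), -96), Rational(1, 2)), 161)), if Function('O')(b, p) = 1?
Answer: Add(73416, Mul(456, I, Pow(109, Rational(1, 2)))) ≈ Add(73416., Mul(4760.8, I))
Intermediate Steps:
Function('r')(H, W) = Add(1, W) (Function('r')(H, W) = Add(W, 1) = Add(1, W))
Mul(456, Add(Pow(Add(Function('r')(-5, -14), -96), Rational(1, 2)), 161)) = Mul(456, Add(Pow(Add(Add(1, -14), -96), Rational(1, 2)), 161)) = Mul(456, Add(Pow(Add(-13, -96), Rational(1, 2)), 161)) = Mul(456, Add(Pow(-109, Rational(1, 2)), 161)) = Mul(456, Add(Mul(I, Pow(109, Rational(1, 2))), 161)) = Mul(456, Add(161, Mul(I, Pow(109, Rational(1, 2))))) = Add(73416, Mul(456, I, Pow(109, Rational(1, 2))))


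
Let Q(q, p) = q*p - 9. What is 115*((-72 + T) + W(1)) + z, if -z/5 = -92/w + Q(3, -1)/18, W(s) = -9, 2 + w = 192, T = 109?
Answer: 183868/57 ≈ 3225.8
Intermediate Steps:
w = 190 (w = -2 + 192 = 190)
Q(q, p) = -9 + p*q (Q(q, p) = p*q - 9 = -9 + p*q)
z = 328/57 (z = -5*(-92/190 + (-9 - 1*3)/18) = -5*(-92*1/190 + (-9 - 3)*(1/18)) = -5*(-46/95 - 12*1/18) = -5*(-46/95 - ⅔) = -5*(-328/285) = 328/57 ≈ 5.7544)
115*((-72 + T) + W(1)) + z = 115*((-72 + 109) - 9) + 328/57 = 115*(37 - 9) + 328/57 = 115*28 + 328/57 = 3220 + 328/57 = 183868/57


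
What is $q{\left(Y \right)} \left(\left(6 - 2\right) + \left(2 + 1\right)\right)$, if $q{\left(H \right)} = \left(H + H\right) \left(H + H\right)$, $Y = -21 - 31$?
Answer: $75712$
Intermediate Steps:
$Y = -52$ ($Y = -21 - 31 = -52$)
$q{\left(H \right)} = 4 H^{2}$ ($q{\left(H \right)} = 2 H 2 H = 4 H^{2}$)
$q{\left(Y \right)} \left(\left(6 - 2\right) + \left(2 + 1\right)\right) = 4 \left(-52\right)^{2} \left(\left(6 - 2\right) + \left(2 + 1\right)\right) = 4 \cdot 2704 \left(4 + 3\right) = 10816 \cdot 7 = 75712$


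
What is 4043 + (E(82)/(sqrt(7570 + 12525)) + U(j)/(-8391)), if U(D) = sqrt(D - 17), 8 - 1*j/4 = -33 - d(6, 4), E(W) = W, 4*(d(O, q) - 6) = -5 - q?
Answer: 4043 - 3*sqrt(2)/2797 + 82*sqrt(20095)/20095 ≈ 4043.6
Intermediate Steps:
d(O, q) = 19/4 - q/4 (d(O, q) = 6 + (-5 - q)/4 = 6 + (-5/4 - q/4) = 19/4 - q/4)
j = 179 (j = 32 - 4*(-33 - (19/4 - 1/4*4)) = 32 - 4*(-33 - (19/4 - 1)) = 32 - 4*(-33 - 1*15/4) = 32 - 4*(-33 - 15/4) = 32 - 4*(-147/4) = 32 + 147 = 179)
U(D) = sqrt(-17 + D)
4043 + (E(82)/(sqrt(7570 + 12525)) + U(j)/(-8391)) = 4043 + (82/(sqrt(7570 + 12525)) + sqrt(-17 + 179)/(-8391)) = 4043 + (82/(sqrt(20095)) + sqrt(162)*(-1/8391)) = 4043 + (82*(sqrt(20095)/20095) + (9*sqrt(2))*(-1/8391)) = 4043 + (82*sqrt(20095)/20095 - 3*sqrt(2)/2797) = 4043 + (-3*sqrt(2)/2797 + 82*sqrt(20095)/20095) = 4043 - 3*sqrt(2)/2797 + 82*sqrt(20095)/20095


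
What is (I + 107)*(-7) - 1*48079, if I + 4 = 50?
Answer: -49150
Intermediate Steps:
I = 46 (I = -4 + 50 = 46)
(I + 107)*(-7) - 1*48079 = (46 + 107)*(-7) - 1*48079 = 153*(-7) - 48079 = -1071 - 48079 = -49150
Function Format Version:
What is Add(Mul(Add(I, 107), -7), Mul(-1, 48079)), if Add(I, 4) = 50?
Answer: -49150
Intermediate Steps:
I = 46 (I = Add(-4, 50) = 46)
Add(Mul(Add(I, 107), -7), Mul(-1, 48079)) = Add(Mul(Add(46, 107), -7), Mul(-1, 48079)) = Add(Mul(153, -7), -48079) = Add(-1071, -48079) = -49150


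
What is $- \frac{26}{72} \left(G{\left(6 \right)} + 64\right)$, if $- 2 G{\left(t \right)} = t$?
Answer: $- \frac{793}{36} \approx -22.028$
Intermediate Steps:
$G{\left(t \right)} = - \frac{t}{2}$
$- \frac{26}{72} \left(G{\left(6 \right)} + 64\right) = - \frac{26}{72} \left(\left(- \frac{1}{2}\right) 6 + 64\right) = \left(-26\right) \frac{1}{72} \left(-3 + 64\right) = \left(- \frac{13}{36}\right) 61 = - \frac{793}{36}$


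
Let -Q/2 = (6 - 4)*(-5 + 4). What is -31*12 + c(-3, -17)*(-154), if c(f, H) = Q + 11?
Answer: -2682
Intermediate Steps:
Q = 4 (Q = -2*(6 - 4)*(-5 + 4) = -4*(-1) = -2*(-2) = 4)
c(f, H) = 15 (c(f, H) = 4 + 11 = 15)
-31*12 + c(-3, -17)*(-154) = -31*12 + 15*(-154) = -372 - 2310 = -2682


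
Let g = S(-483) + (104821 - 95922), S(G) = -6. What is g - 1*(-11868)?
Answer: 20761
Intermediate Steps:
g = 8893 (g = -6 + (104821 - 95922) = -6 + 8899 = 8893)
g - 1*(-11868) = 8893 - 1*(-11868) = 8893 + 11868 = 20761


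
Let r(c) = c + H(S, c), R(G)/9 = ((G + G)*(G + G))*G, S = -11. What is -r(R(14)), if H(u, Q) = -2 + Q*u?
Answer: 987842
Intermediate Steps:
R(G) = 36*G³ (R(G) = 9*(((G + G)*(G + G))*G) = 9*(((2*G)*(2*G))*G) = 9*((4*G²)*G) = 9*(4*G³) = 36*G³)
r(c) = -2 - 10*c (r(c) = c + (-2 + c*(-11)) = c + (-2 - 11*c) = -2 - 10*c)
-r(R(14)) = -(-2 - 360*14³) = -(-2 - 360*2744) = -(-2 - 10*98784) = -(-2 - 987840) = -1*(-987842) = 987842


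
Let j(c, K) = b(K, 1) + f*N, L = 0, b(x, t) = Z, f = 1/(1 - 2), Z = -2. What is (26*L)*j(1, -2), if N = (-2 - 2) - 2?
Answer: 0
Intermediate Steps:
f = -1 (f = 1/(-1) = -1)
b(x, t) = -2
N = -6 (N = -4 - 2 = -6)
j(c, K) = 4 (j(c, K) = -2 - 1*(-6) = -2 + 6 = 4)
(26*L)*j(1, -2) = (26*0)*4 = 0*4 = 0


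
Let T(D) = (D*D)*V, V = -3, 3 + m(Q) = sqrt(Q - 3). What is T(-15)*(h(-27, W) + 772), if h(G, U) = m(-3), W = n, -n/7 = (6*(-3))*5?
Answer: -519075 - 675*I*sqrt(6) ≈ -5.1908e+5 - 1653.4*I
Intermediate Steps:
m(Q) = -3 + sqrt(-3 + Q) (m(Q) = -3 + sqrt(Q - 3) = -3 + sqrt(-3 + Q))
n = 630 (n = -7*6*(-3)*5 = -(-126)*5 = -7*(-90) = 630)
W = 630
h(G, U) = -3 + I*sqrt(6) (h(G, U) = -3 + sqrt(-3 - 3) = -3 + sqrt(-6) = -3 + I*sqrt(6))
T(D) = -3*D**2 (T(D) = (D*D)*(-3) = D**2*(-3) = -3*D**2)
T(-15)*(h(-27, W) + 772) = (-3*(-15)**2)*((-3 + I*sqrt(6)) + 772) = (-3*225)*(769 + I*sqrt(6)) = -675*(769 + I*sqrt(6)) = -519075 - 675*I*sqrt(6)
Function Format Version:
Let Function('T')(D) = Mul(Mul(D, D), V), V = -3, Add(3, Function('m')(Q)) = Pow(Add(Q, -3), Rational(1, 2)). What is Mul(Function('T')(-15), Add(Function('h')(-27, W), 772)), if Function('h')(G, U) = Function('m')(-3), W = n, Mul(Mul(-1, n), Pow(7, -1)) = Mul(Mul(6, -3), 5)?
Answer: Add(-519075, Mul(-675, I, Pow(6, Rational(1, 2)))) ≈ Add(-5.1908e+5, Mul(-1653.4, I))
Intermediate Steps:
Function('m')(Q) = Add(-3, Pow(Add(-3, Q), Rational(1, 2))) (Function('m')(Q) = Add(-3, Pow(Add(Q, -3), Rational(1, 2))) = Add(-3, Pow(Add(-3, Q), Rational(1, 2))))
n = 630 (n = Mul(-7, Mul(Mul(6, -3), 5)) = Mul(-7, Mul(-18, 5)) = Mul(-7, -90) = 630)
W = 630
Function('h')(G, U) = Add(-3, Mul(I, Pow(6, Rational(1, 2)))) (Function('h')(G, U) = Add(-3, Pow(Add(-3, -3), Rational(1, 2))) = Add(-3, Pow(-6, Rational(1, 2))) = Add(-3, Mul(I, Pow(6, Rational(1, 2)))))
Function('T')(D) = Mul(-3, Pow(D, 2)) (Function('T')(D) = Mul(Mul(D, D), -3) = Mul(Pow(D, 2), -3) = Mul(-3, Pow(D, 2)))
Mul(Function('T')(-15), Add(Function('h')(-27, W), 772)) = Mul(Mul(-3, Pow(-15, 2)), Add(Add(-3, Mul(I, Pow(6, Rational(1, 2)))), 772)) = Mul(Mul(-3, 225), Add(769, Mul(I, Pow(6, Rational(1, 2))))) = Mul(-675, Add(769, Mul(I, Pow(6, Rational(1, 2))))) = Add(-519075, Mul(-675, I, Pow(6, Rational(1, 2))))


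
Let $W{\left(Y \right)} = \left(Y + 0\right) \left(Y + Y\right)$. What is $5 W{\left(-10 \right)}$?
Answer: $1000$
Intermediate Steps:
$W{\left(Y \right)} = 2 Y^{2}$ ($W{\left(Y \right)} = Y 2 Y = 2 Y^{2}$)
$5 W{\left(-10 \right)} = 5 \cdot 2 \left(-10\right)^{2} = 5 \cdot 2 \cdot 100 = 5 \cdot 200 = 1000$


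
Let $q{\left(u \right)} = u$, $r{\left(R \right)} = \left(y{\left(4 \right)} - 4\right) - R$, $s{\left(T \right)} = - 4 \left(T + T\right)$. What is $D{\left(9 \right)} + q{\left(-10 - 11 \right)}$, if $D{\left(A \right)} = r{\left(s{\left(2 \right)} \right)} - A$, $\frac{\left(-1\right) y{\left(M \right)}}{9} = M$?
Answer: $-54$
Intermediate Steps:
$s{\left(T \right)} = - 8 T$ ($s{\left(T \right)} = - 4 \cdot 2 T = - 8 T$)
$y{\left(M \right)} = - 9 M$
$r{\left(R \right)} = -40 - R$ ($r{\left(R \right)} = \left(\left(-9\right) 4 - 4\right) - R = \left(-36 - 4\right) - R = -40 - R$)
$D{\left(A \right)} = -24 - A$ ($D{\left(A \right)} = \left(-40 - \left(-8\right) 2\right) - A = \left(-40 - -16\right) - A = \left(-40 + 16\right) - A = -24 - A$)
$D{\left(9 \right)} + q{\left(-10 - 11 \right)} = \left(-24 - 9\right) - 21 = -33 - 21 = -54$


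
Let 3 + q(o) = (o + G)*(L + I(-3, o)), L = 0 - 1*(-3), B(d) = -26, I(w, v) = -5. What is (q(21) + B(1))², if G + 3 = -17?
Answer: 961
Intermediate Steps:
G = -20 (G = -3 - 17 = -20)
L = 3 (L = 0 + 3 = 3)
q(o) = 37 - 2*o (q(o) = -3 + (o - 20)*(3 - 5) = -3 + (-20 + o)*(-2) = -3 + (40 - 2*o) = 37 - 2*o)
(q(21) + B(1))² = ((37 - 2*21) - 26)² = ((37 - 42) - 26)² = (-5 - 26)² = (-31)² = 961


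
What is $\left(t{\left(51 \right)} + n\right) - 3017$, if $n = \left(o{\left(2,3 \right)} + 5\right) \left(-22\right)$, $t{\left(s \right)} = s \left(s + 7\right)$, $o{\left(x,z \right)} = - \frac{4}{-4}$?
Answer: $-191$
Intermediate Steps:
$o{\left(x,z \right)} = 1$ ($o{\left(x,z \right)} = \left(-4\right) \left(- \frac{1}{4}\right) = 1$)
$t{\left(s \right)} = s \left(7 + s\right)$
$n = -132$ ($n = \left(1 + 5\right) \left(-22\right) = 6 \left(-22\right) = -132$)
$\left(t{\left(51 \right)} + n\right) - 3017 = \left(51 \left(7 + 51\right) - 132\right) - 3017 = \left(51 \cdot 58 - 132\right) - 3017 = \left(2958 - 132\right) - 3017 = 2826 - 3017 = -191$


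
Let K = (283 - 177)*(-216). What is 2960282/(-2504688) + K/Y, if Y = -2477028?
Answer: -303139752727/258507596136 ≈ -1.1727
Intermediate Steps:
K = -22896 (K = 106*(-216) = -22896)
2960282/(-2504688) + K/Y = 2960282/(-2504688) - 22896/(-2477028) = 2960282*(-1/2504688) - 22896*(-1/2477028) = -1480141/1252344 + 1908/206419 = -303139752727/258507596136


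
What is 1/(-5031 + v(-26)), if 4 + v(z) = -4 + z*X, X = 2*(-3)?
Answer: -1/4883 ≈ -0.00020479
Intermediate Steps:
X = -6
v(z) = -8 - 6*z (v(z) = -4 + (-4 + z*(-6)) = -4 + (-4 - 6*z) = -8 - 6*z)
1/(-5031 + v(-26)) = 1/(-5031 + (-8 - 6*(-26))) = 1/(-5031 + (-8 + 156)) = 1/(-5031 + 148) = 1/(-4883) = -1/4883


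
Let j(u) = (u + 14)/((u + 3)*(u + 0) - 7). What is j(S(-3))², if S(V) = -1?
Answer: 169/81 ≈ 2.0864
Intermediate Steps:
j(u) = (14 + u)/(-7 + u*(3 + u)) (j(u) = (14 + u)/((3 + u)*u - 7) = (14 + u)/(u*(3 + u) - 7) = (14 + u)/(-7 + u*(3 + u)))
j(S(-3))² = ((14 - 1)/(-7 + (-1)² + 3*(-1)))² = (13/(-7 + 1 - 3))² = (13/(-9))² = (-⅑*13)² = (-13/9)² = 169/81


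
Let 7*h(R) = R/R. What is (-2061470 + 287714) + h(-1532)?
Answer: -12416291/7 ≈ -1.7738e+6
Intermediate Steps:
h(R) = ⅐ (h(R) = (R/R)/7 = (⅐)*1 = ⅐)
(-2061470 + 287714) + h(-1532) = (-2061470 + 287714) + ⅐ = -1773756 + ⅐ = -12416291/7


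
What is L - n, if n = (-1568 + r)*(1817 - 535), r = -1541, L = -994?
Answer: 3984744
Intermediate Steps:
n = -3985738 (n = (-1568 - 1541)*(1817 - 535) = -3109*1282 = -3985738)
L - n = -994 - 1*(-3985738) = -994 + 3985738 = 3984744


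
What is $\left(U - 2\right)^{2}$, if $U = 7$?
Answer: $25$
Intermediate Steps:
$\left(U - 2\right)^{2} = \left(7 - 2\right)^{2} = 5^{2} = 25$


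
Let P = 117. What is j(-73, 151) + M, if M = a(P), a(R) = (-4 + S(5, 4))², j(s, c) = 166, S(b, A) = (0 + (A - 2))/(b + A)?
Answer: 14602/81 ≈ 180.27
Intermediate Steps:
S(b, A) = (-2 + A)/(A + b) (S(b, A) = (0 + (-2 + A))/(A + b) = (-2 + A)/(A + b))
a(R) = 1156/81 (a(R) = (-4 + (-2 + 4)/(4 + 5))² = (-4 + 2/9)² = (-34/9)² = 1156/81)
M = 1156/81 ≈ 14.272
j(-73, 151) + M = 166 + 1156/81 = 14602/81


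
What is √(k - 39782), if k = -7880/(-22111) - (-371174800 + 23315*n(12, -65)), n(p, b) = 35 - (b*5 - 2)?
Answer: 2*√44330061363143457/22111 ≈ 19045.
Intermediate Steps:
n(p, b) = 37 - 5*b (n(p, b) = 35 - (5*b - 2) = 35 - (-2 + 5*b) = 35 + (2 - 5*b) = 37 - 5*b)
k = 8020428507350/22111 (k = -7880/(-22111) - (-370312145 + 7577375) = -7880*(-1/22111) - 23315/(1/(-15920 + (37 + 325))) = 7880/22111 - 23315/(1/(-15920 + 362)) = 7880/22111 - 23315/(1/(-15558)) = 7880/22111 - 23315/(-1/15558) = 7880/22111 - 23315*(-15558) = 7880/22111 + 362734770 = 8020428507350/22111 ≈ 3.6273e+8)
√(k - 39782) = √(8020428507350/22111 - 39782) = √(8019548887548/22111) = 2*√44330061363143457/22111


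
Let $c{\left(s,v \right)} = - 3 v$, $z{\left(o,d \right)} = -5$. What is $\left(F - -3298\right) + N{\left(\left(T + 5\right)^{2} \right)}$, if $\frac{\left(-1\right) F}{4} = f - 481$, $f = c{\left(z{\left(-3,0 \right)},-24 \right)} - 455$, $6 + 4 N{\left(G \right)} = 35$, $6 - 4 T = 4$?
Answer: $\frac{27045}{4} \approx 6761.3$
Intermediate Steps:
$T = \frac{1}{2}$ ($T = \frac{3}{2} - 1 = \frac{1}{2} \approx 0.5$)
$N{\left(G \right)} = \frac{29}{4}$ ($N{\left(G \right)} = - \frac{3}{2} + \frac{1}{4} \cdot 35 = - \frac{3}{2} + \frac{35}{4} = \frac{29}{4}$)
$f = -383$ ($f = \left(-3\right) \left(-24\right) - 455 = 72 - 455 = -383$)
$F = 3456$ ($F = - 4 \left(-383 - 481\right) = \left(-4\right) \left(-864\right) = 3456$)
$\left(F - -3298\right) + N{\left(\left(T + 5\right)^{2} \right)} = \left(3456 - -3298\right) + \frac{29}{4} = \left(3456 + 3298\right) + \frac{29}{4} = 6754 + \frac{29}{4} = \frac{27045}{4}$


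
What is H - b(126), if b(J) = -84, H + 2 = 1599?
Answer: 1681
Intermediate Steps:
H = 1597 (H = -2 + 1599 = 1597)
H - b(126) = 1597 - 1*(-84) = 1597 + 84 = 1681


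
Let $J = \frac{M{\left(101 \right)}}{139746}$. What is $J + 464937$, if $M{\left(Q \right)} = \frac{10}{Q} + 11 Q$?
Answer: $\frac{2187427266141}{4704782} \approx 4.6494 \cdot 10^{5}$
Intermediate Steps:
$J = \frac{37407}{4704782}$ ($J = \frac{\frac{10}{101} + 11 \cdot 101}{139746} = \left(10 \cdot \frac{1}{101} + 1111\right) \frac{1}{139746} = \left(\frac{10}{101} + 1111\right) \frac{1}{139746} = \frac{112221}{101} \cdot \frac{1}{139746} = \frac{37407}{4704782} \approx 0.0079508$)
$J + 464937 = \frac{37407}{4704782} + 464937 = \frac{2187427266141}{4704782}$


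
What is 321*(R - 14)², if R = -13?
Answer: 234009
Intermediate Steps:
321*(R - 14)² = 321*(-13 - 14)² = 321*(-27)² = 321*729 = 234009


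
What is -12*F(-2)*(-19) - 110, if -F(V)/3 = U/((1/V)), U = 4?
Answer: 5362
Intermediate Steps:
F(V) = -12*V (F(V) = -12/(1/V) = -12*V)
-12*F(-2)*(-19) - 110 = -(-144)*(-2)*(-19) - 110 = -12*24*(-19) - 110 = -288*(-19) - 110 = 5472 - 110 = 5362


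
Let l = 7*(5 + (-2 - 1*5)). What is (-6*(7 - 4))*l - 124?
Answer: 128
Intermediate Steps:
l = -14 (l = 7*(5 + (-2 - 5)) = 7*(5 - 7) = 7*(-2) = -14)
(-6*(7 - 4))*l - 124 = -6*(7 - 4)*(-14) - 124 = -6*3*(-14) - 124 = -18*(-14) - 124 = 252 - 124 = 128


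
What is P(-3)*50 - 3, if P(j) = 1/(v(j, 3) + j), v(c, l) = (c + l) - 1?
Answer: -31/2 ≈ -15.500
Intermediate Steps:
v(c, l) = -1 + c + l
P(j) = 1/(2 + 2*j) (P(j) = 1/((-1 + j + 3) + j) = 1/((2 + j) + j) = 1/(2 + 2*j))
P(-3)*50 - 3 = (1/(2*(1 - 3)))*50 - 3 = ((½)/(-2))*50 - 3 = ((½)*(-½))*50 - 3 = -¼*50 - 3 = -25/2 - 3 = -31/2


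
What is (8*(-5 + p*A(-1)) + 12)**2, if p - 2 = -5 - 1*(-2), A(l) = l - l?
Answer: 784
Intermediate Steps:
A(l) = 0
p = -1 (p = 2 + (-5 - 1*(-2)) = 2 + (-5 + 2) = 2 - 3 = -1)
(8*(-5 + p*A(-1)) + 12)**2 = (8*(-5 - 1*0) + 12)**2 = (8*(-5 + 0) + 12)**2 = (8*(-5) + 12)**2 = (-40 + 12)**2 = (-28)**2 = 784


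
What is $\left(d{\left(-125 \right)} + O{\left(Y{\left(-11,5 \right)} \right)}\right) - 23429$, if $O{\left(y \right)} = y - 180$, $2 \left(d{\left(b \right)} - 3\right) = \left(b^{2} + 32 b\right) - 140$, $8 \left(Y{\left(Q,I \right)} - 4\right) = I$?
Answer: $- \frac{142871}{8} \approx -17859.0$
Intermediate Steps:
$Y{\left(Q,I \right)} = 4 + \frac{I}{8}$
$d{\left(b \right)} = -67 + \frac{b^{2}}{2} + 16 b$ ($d{\left(b \right)} = 3 + \frac{\left(b^{2} + 32 b\right) - 140}{2} = 3 + \frac{-140 + b^{2} + 32 b}{2} = 3 + \left(-70 + \frac{b^{2}}{2} + 16 b\right) = -67 + \frac{b^{2}}{2} + 16 b$)
$O{\left(y \right)} = -180 + y$
$\left(d{\left(-125 \right)} + O{\left(Y{\left(-11,5 \right)} \right)}\right) - 23429 = \left(\left(-67 + \frac{\left(-125\right)^{2}}{2} + 16 \left(-125\right)\right) + \left(-180 + \left(4 + \frac{1}{8} \cdot 5\right)\right)\right) - 23429 = \left(\left(-67 + \frac{1}{2} \cdot 15625 - 2000\right) + \left(-180 + \left(4 + \frac{5}{8}\right)\right)\right) - 23429 = \left(\left(-67 + \frac{15625}{2} - 2000\right) + \left(-180 + \frac{37}{8}\right)\right) - 23429 = \left(\frac{11491}{2} - \frac{1403}{8}\right) - 23429 = \frac{44561}{8} - 23429 = - \frac{142871}{8}$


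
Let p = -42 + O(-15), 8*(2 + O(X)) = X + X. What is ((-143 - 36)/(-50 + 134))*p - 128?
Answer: -8819/336 ≈ -26.247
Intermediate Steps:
O(X) = -2 + X/4 (O(X) = -2 + (X + X)/8 = -2 + (2*X)/8 = -2 + X/4)
p = -191/4 (p = -42 + (-2 + (1/4)*(-15)) = -42 + (-2 - 15/4) = -42 - 23/4 = -191/4 ≈ -47.750)
((-143 - 36)/(-50 + 134))*p - 128 = ((-143 - 36)/(-50 + 134))*(-191/4) - 128 = -179/84*(-191/4) - 128 = 34189/336 - 128 = -8819/336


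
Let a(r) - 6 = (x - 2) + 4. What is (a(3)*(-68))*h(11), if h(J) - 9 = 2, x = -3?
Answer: -3740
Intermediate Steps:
h(J) = 11 (h(J) = 9 + 2 = 11)
a(r) = 5 (a(r) = 6 + ((-3 - 2) + 4) = 6 + (-5 + 4) = 6 - 1 = 5)
(a(3)*(-68))*h(11) = (5*(-68))*11 = -340*11 = -3740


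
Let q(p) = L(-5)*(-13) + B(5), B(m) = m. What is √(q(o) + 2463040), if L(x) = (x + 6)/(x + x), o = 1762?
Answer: √246304630/10 ≈ 1569.4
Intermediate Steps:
L(x) = (6 + x)/(2*x) (L(x) = (6 + x)/((2*x)) = (6 + x)*(1/(2*x)) = (6 + x)/(2*x))
q(p) = 63/10 (q(p) = ((½)*(6 - 5)/(-5))*(-13) + 5 = ((½)*(-⅕)*1)*(-13) + 5 = -⅒*(-13) + 5 = 13/10 + 5 = 63/10)
√(q(o) + 2463040) = √(63/10 + 2463040) = √(24630463/10) = √246304630/10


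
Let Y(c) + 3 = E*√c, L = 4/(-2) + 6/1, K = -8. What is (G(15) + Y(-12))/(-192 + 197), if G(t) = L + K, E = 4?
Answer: -7/5 + 8*I*√3/5 ≈ -1.4 + 2.7713*I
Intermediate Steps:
L = 4 (L = 4*(-½) + 6*1 = -2 + 6 = 4)
G(t) = -4 (G(t) = 4 - 8 = -4)
Y(c) = -3 + 4*√c
(G(15) + Y(-12))/(-192 + 197) = (-4 + (-3 + 4*√(-12)))/(-192 + 197) = (-4 + (-3 + 4*(2*I*√3)))/5 = (-4 + (-3 + 8*I*√3))*(⅕) = (-7 + 8*I*√3)*(⅕) = -7/5 + 8*I*√3/5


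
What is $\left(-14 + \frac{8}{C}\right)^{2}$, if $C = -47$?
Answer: $\frac{443556}{2209} \approx 200.79$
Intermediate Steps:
$\left(-14 + \frac{8}{C}\right)^{2} = \left(-14 + \frac{8}{-47}\right)^{2} = \left(-14 + 8 \left(- \frac{1}{47}\right)\right)^{2} = \left(-14 - \frac{8}{47}\right)^{2} = \left(- \frac{666}{47}\right)^{2} = \frac{443556}{2209}$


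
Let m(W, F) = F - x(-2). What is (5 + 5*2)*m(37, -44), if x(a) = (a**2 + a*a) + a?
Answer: -750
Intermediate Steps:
x(a) = a + 2*a**2 (x(a) = (a**2 + a**2) + a = 2*a**2 + a = a + 2*a**2)
m(W, F) = -6 + F (m(W, F) = F - (-2)*(1 + 2*(-2)) = F - (-2)*(1 - 4) = F - (-2)*(-3) = F - 1*6 = F - 6 = -6 + F)
(5 + 5*2)*m(37, -44) = (5 + 5*2)*(-6 - 44) = (5 + 10)*(-50) = 15*(-50) = -750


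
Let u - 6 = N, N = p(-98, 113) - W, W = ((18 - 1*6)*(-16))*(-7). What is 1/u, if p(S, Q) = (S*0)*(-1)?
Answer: -1/1338 ≈ -0.00074738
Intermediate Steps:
p(S, Q) = 0 (p(S, Q) = 0*(-1) = 0)
W = 1344 (W = ((18 - 6)*(-16))*(-7) = (12*(-16))*(-7) = -192*(-7) = 1344)
N = -1344 (N = 0 - 1*1344 = 0 - 1344 = -1344)
u = -1338 (u = 6 - 1344 = -1338)
1/u = 1/(-1338) = -1/1338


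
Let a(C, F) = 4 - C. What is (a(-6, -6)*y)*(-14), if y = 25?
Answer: -3500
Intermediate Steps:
(a(-6, -6)*y)*(-14) = ((4 - 1*(-6))*25)*(-14) = ((4 + 6)*25)*(-14) = (10*25)*(-14) = 250*(-14) = -3500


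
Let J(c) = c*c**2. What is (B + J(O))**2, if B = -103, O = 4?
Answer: 1521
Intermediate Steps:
J(c) = c**3
(B + J(O))**2 = (-103 + 4**3)**2 = (-103 + 64)**2 = (-39)**2 = 1521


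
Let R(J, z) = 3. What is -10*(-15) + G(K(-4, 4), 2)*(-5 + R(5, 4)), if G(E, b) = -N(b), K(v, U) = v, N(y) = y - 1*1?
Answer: 152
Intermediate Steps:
N(y) = -1 + y (N(y) = y - 1 = -1 + y)
G(E, b) = 1 - b (G(E, b) = -(-1 + b) = 1 - b)
-10*(-15) + G(K(-4, 4), 2)*(-5 + R(5, 4)) = -10*(-15) + (1 - 1*2)*(-5 + 3) = 150 + (1 - 2)*(-2) = 150 - 1*(-2) = 150 + 2 = 152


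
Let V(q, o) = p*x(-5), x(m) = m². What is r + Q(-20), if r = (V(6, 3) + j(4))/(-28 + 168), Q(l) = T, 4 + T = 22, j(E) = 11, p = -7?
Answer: 589/35 ≈ 16.829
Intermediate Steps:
T = 18 (T = -4 + 22 = 18)
Q(l) = 18
V(q, o) = -175 (V(q, o) = -7*(-5)² = -7*25 = -175)
r = -41/35 (r = (-175 + 11)/(-28 + 168) = -164/140 = -164*1/140 = -41/35 ≈ -1.1714)
r + Q(-20) = -41/35 + 18 = 589/35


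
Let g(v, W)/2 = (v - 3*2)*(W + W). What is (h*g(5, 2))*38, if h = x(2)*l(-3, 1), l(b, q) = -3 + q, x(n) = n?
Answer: 1216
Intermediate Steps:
g(v, W) = 4*W*(-6 + v) (g(v, W) = 2*((v - 3*2)*(W + W)) = 2*((v - 6)*(2*W)) = 2*((-6 + v)*(2*W)) = 2*(2*W*(-6 + v)) = 4*W*(-6 + v))
h = -4 (h = 2*(-3 + 1) = 2*(-2) = -4)
(h*g(5, 2))*38 = -16*2*(-6 + 5)*38 = -16*2*(-1)*38 = -4*(-8)*38 = 32*38 = 1216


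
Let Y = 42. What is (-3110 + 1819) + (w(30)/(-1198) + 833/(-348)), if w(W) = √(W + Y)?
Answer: -450101/348 - 3*√2/599 ≈ -1293.4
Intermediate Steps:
w(W) = √(42 + W) (w(W) = √(W + 42) = √(42 + W))
(-3110 + 1819) + (w(30)/(-1198) + 833/(-348)) = (-3110 + 1819) + (√(42 + 30)/(-1198) + 833/(-348)) = -1291 + (√72*(-1/1198) + 833*(-1/348)) = -1291 + ((6*√2)*(-1/1198) - 833/348) = -1291 + (-3*√2/599 - 833/348) = -1291 + (-833/348 - 3*√2/599) = -450101/348 - 3*√2/599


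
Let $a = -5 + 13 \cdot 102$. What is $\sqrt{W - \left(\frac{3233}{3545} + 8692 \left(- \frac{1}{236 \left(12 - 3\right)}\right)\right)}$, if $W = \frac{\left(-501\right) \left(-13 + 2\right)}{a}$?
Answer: $\frac{\sqrt{5051237586461442485}}{828881265} \approx 2.7115$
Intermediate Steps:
$a = 1321$ ($a = -5 + 1326 = 1321$)
$W = \frac{5511}{1321}$ ($W = \frac{\left(-501\right) \left(-13 + 2\right)}{1321} = \left(-501\right) \left(-11\right) \frac{1}{1321} = 5511 \cdot \frac{1}{1321} = \frac{5511}{1321} \approx 4.1718$)
$\sqrt{W - \left(\frac{3233}{3545} + 8692 \left(- \frac{1}{236 \left(12 - 3\right)}\right)\right)} = \sqrt{\frac{5511}{1321} - \left(\frac{3233}{3545} + 8692 \left(- \frac{1}{236 \left(12 - 3\right)}\right)\right)} = \sqrt{\frac{5511}{1321} - \left(\frac{3233}{3545} + \frac{8692}{\left(12 - 3\right) \left(-236\right)}\right)} = \sqrt{\frac{5511}{1321} - \left(\frac{3233}{3545} + \frac{8692}{9 \left(-236\right)}\right)} = \sqrt{\frac{5511}{1321} - \left(\frac{3233}{3545} + \frac{8692}{-2124}\right)} = \sqrt{\frac{5511}{1321} - - \frac{5986562}{1882395}} = \sqrt{\frac{5511}{1321} + \left(- \frac{3233}{3545} + \frac{2173}{531}\right)} = \sqrt{\frac{5511}{1321} + \frac{5986562}{1882395}} = \sqrt{\frac{18282127247}{2486643795}} = \frac{\sqrt{5051237586461442485}}{828881265}$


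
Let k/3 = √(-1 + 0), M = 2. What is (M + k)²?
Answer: -5 + 12*I ≈ -5.0 + 12.0*I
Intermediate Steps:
k = 3*I (k = 3*√(-1 + 0) = 3*√(-1) = 3*I ≈ 3.0*I)
(M + k)² = (2 + 3*I)²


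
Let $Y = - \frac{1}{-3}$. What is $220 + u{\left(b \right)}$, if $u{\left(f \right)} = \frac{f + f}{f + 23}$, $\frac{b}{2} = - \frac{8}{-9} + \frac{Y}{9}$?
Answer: $\frac{147720}{671} \approx 220.15$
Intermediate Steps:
$Y = \frac{1}{3}$ ($Y = \left(-1\right) \left(- \frac{1}{3}\right) = \frac{1}{3} \approx 0.33333$)
$b = \frac{50}{27}$ ($b = 2 \left(- \frac{8}{-9} + \frac{1}{3 \cdot 9}\right) = 2 \left(\left(-8\right) \left(- \frac{1}{9}\right) + \frac{1}{3} \cdot \frac{1}{9}\right) = 2 \left(\frac{8}{9} + \frac{1}{27}\right) = 2 \cdot \frac{25}{27} = \frac{50}{27} \approx 1.8519$)
$u{\left(f \right)} = \frac{2 f}{23 + f}$
$220 + u{\left(b \right)} = 220 + 2 \cdot \frac{50}{27} \frac{1}{23 + \frac{50}{27}} = 220 + 2 \cdot \frac{50}{27} \frac{1}{\frac{671}{27}} = 220 + 2 \cdot \frac{50}{27} \cdot \frac{27}{671} = 220 + \frac{100}{671} = \frac{147720}{671}$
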